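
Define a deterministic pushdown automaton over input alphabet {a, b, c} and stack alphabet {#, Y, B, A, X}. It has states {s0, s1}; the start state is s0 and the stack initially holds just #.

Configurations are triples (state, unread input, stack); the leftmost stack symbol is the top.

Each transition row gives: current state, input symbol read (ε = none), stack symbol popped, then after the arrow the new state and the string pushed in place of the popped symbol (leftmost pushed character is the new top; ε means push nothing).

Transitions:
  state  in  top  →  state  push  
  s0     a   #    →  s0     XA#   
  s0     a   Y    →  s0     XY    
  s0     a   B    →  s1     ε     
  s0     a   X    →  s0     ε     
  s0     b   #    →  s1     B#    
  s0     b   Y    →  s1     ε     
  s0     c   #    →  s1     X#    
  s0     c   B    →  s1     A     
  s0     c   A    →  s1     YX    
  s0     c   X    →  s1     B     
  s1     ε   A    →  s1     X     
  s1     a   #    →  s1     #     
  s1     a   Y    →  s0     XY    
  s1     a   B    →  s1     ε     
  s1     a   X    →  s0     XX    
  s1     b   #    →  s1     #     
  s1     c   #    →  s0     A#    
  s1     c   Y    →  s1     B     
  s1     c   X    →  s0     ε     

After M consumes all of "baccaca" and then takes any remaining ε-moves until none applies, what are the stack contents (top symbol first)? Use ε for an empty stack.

YX#

(s0, baccaca, #)
  read b, top #: go to s1, push B# → (s1, accaca, B#)
  read a, top B: go to s1, push ε → (s1, ccaca, #)
  read c, top #: go to s0, push A# → (s0, caca, A#)
  read c, top A: go to s1, push YX → (s1, aca, YX#)
  read a, top Y: go to s0, push XY → (s0, ca, XYX#)
  read c, top X: go to s1, push B → (s1, a, BYX#)
  read a, top B: go to s1, push ε → (s1, ε, YX#)
All input consumed in state s1 with stack YX#.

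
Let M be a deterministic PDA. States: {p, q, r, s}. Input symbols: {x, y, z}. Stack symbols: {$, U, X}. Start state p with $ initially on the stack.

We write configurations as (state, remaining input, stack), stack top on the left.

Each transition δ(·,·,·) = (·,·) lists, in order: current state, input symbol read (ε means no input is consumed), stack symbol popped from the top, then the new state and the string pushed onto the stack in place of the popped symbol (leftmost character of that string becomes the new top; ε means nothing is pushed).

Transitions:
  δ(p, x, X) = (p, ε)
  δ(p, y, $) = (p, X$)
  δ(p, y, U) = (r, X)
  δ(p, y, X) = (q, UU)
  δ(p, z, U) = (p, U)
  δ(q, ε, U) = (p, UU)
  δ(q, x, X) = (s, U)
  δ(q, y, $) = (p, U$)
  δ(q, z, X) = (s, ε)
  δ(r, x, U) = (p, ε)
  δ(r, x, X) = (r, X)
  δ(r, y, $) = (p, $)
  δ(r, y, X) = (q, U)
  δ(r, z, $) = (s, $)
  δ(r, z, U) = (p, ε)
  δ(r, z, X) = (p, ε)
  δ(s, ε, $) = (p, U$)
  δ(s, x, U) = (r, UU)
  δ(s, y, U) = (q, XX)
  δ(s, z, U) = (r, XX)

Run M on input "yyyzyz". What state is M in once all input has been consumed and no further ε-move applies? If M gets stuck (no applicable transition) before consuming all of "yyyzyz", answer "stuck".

(p, yyyzyz, $)
  read y, top $: go to p, push X$ → (p, yyzyz, X$)
  read y, top X: go to q, push UU → (q, yzyz, UU$)
  ε-move, top U: go to p, push UU → (p, yzyz, UUU$)
  read y, top U: go to r, push X → (r, zyz, XUU$)
  read z, top X: go to p, push ε → (p, yz, UU$)
  read y, top U: go to r, push X → (r, z, XU$)
  read z, top X: go to p, push ε → (p, ε, U$)
All input consumed; M is in state p.

p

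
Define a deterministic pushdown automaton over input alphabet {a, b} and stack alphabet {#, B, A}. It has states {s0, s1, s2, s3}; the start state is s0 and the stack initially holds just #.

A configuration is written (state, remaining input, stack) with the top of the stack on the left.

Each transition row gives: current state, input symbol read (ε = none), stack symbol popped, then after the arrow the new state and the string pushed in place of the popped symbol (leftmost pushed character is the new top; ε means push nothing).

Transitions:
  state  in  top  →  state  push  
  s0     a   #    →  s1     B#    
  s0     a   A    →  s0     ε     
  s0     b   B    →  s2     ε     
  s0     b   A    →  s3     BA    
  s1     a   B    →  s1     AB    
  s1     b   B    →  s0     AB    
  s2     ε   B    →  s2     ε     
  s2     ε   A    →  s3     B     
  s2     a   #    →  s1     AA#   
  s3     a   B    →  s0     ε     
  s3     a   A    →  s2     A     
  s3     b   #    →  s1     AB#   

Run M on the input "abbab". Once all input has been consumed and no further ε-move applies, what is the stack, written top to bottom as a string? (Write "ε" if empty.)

BAB#

(s0, abbab, #)
  read a, top #: go to s1, push B# → (s1, bbab, B#)
  read b, top B: go to s0, push AB → (s0, bab, AB#)
  read b, top A: go to s3, push BA → (s3, ab, BAB#)
  read a, top B: go to s0, push ε → (s0, b, AB#)
  read b, top A: go to s3, push BA → (s3, ε, BAB#)
All input consumed in state s3 with stack BAB#.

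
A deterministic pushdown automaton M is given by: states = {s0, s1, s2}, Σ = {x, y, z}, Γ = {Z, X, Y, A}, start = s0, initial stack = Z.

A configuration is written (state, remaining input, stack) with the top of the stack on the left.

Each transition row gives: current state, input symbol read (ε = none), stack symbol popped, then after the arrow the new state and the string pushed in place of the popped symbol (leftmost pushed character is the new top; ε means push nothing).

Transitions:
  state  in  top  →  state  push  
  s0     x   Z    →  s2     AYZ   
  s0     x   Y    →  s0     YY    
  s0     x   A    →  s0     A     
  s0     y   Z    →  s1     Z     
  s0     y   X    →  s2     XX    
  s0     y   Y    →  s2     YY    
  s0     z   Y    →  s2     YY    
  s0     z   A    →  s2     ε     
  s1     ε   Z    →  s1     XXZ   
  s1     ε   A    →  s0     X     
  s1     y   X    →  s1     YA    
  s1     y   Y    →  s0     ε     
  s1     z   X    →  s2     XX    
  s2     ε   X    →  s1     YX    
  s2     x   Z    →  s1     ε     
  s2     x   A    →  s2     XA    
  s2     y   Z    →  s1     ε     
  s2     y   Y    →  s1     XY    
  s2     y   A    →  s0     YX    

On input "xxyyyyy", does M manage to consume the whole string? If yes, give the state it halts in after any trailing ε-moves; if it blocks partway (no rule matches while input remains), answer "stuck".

(s0, xxyyyyy, Z) ⊢ (s2, xyyyyy, AYZ) ⊢ (s2, yyyyy, XAYZ) ⊢ (s1, yyyyy, YXAYZ) ⊢ (s0, yyyy, XAYZ) ⊢ (s2, yyy, XXAYZ) ⊢ (s1, yyy, YXXAYZ) ⊢ (s0, yy, XXAYZ) ⊢ (s2, y, XXXAYZ) ⊢ (s1, y, YXXXAYZ) ⊢ (s0, ε, XXXAYZ)
All input consumed; M is in state s0.

s0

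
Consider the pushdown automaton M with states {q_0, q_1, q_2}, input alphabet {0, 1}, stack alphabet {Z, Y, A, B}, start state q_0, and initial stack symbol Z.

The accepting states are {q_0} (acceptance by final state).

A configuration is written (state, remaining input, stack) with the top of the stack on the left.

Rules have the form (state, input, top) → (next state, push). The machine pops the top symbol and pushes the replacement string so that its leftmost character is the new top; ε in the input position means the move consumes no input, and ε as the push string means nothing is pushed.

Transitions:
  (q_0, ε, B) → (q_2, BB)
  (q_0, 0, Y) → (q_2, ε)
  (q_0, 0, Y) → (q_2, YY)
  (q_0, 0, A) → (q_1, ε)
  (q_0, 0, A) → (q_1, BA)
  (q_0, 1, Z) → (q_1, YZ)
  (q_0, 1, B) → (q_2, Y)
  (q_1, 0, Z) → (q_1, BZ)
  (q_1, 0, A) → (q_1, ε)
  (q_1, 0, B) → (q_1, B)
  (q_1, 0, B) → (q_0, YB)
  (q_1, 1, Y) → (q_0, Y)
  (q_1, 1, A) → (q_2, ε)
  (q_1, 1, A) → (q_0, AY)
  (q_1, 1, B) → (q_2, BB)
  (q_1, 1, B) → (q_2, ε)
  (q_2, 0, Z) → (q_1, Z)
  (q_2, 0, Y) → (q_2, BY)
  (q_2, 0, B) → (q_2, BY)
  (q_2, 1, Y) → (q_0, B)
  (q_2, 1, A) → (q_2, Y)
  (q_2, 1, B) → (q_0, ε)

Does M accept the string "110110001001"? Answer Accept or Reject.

Accept

One accepting computation: (q_0, 110110001001, Z) ⊢ (q_1, 10110001001, YZ) ⊢ (q_0, 0110001001, YZ) ⊢ (q_2, 110001001, YYZ) ⊢ (q_0, 10001001, BYZ) ⊢ (q_2, 0001001, YYZ) ⊢ (q_2, 001001, BYYZ) ⊢ (q_2, 01001, BYYYZ) ⊢ (q_2, 1001, BYYYYZ) ⊢ (q_0, 001, YYYYZ) ⊢ (q_2, 01, YYYZ) ⊢ (q_2, 1, BYYYZ) ⊢ (q_0, ε, YYYZ)
All input consumed and state q_0 ∈ F.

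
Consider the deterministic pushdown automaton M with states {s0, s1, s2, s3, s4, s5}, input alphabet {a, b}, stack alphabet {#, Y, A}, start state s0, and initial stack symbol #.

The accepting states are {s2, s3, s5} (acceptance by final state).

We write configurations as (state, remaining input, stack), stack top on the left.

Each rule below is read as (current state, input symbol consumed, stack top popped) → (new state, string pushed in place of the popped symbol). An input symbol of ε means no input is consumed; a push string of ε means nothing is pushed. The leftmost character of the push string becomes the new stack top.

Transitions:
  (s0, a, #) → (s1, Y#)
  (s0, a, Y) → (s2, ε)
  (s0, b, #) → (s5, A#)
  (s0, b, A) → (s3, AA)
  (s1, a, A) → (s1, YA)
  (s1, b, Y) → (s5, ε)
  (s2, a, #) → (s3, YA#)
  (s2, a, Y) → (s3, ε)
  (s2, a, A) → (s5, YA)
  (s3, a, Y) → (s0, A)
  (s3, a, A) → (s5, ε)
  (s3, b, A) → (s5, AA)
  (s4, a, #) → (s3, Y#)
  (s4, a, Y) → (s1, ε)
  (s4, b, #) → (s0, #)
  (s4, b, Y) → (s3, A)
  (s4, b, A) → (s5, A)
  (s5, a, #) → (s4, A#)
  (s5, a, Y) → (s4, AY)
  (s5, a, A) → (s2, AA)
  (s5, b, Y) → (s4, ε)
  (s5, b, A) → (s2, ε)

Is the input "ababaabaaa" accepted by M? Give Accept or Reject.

Reject

(s0, ababaabaaa, #)
  read a, top #: go to s1, push Y# → (s1, babaabaaa, Y#)
  read b, top Y: go to s5, push ε → (s5, abaabaaa, #)
  read a, top #: go to s4, push A# → (s4, baabaaa, A#)
  read b, top A: go to s5, push A → (s5, aabaaa, A#)
  read a, top A: go to s2, push AA → (s2, abaaa, AA#)
  read a, top A: go to s5, push YA → (s5, baaa, YAA#)
  read b, top Y: go to s4, push ε → (s4, aaa, AA#)
No transition applies at (s4, aaa, AA#); input not fully consumed.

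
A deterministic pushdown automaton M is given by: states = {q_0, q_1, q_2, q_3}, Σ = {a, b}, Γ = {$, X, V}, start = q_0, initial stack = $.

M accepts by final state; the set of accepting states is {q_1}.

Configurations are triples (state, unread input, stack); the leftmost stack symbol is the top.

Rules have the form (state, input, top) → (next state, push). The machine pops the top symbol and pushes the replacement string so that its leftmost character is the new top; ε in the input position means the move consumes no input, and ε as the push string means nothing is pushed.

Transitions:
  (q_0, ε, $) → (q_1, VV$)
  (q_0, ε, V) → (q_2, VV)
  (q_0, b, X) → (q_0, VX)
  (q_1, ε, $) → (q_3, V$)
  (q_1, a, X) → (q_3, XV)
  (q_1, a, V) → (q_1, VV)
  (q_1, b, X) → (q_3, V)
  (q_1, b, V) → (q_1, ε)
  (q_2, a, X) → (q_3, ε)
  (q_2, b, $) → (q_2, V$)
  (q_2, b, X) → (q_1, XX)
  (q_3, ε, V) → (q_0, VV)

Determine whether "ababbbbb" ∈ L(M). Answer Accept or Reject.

(q_0, ababbbbb, $)
  ε-move, top $: go to q_1, push VV$ → (q_1, ababbbbb, VV$)
  read a, top V: go to q_1, push VV → (q_1, babbbbb, VVV$)
  read b, top V: go to q_1, push ε → (q_1, abbbbb, VV$)
  read a, top V: go to q_1, push VV → (q_1, bbbbb, VVV$)
  read b, top V: go to q_1, push ε → (q_1, bbbb, VV$)
  read b, top V: go to q_1, push ε → (q_1, bbb, V$)
  read b, top V: go to q_1, push ε → (q_1, bb, $)
  ε-move, top $: go to q_3, push V$ → (q_3, bb, V$)
  ε-move, top V: go to q_0, push VV → (q_0, bb, VV$)
  ε-move, top V: go to q_2, push VV → (q_2, bb, VVV$)
No transition applies at (q_2, bb, VVV$); input not fully consumed.

Reject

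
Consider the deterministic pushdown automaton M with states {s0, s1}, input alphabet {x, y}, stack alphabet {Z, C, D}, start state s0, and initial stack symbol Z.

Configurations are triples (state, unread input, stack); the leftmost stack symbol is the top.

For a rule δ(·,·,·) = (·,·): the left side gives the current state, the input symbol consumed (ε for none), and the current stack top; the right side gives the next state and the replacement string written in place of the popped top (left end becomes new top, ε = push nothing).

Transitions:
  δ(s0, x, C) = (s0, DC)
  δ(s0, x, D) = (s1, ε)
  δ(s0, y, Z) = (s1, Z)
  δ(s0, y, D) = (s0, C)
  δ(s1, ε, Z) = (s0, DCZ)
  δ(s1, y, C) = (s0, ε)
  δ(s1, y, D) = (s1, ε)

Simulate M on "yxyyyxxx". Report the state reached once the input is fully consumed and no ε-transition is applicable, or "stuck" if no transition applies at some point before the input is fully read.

(s0, yxyyyxxx, Z)
  read y, top Z: go to s1, push Z → (s1, xyyyxxx, Z)
  ε-move, top Z: go to s0, push DCZ → (s0, xyyyxxx, DCZ)
  read x, top D: go to s1, push ε → (s1, yyyxxx, CZ)
  read y, top C: go to s0, push ε → (s0, yyxxx, Z)
  read y, top Z: go to s1, push Z → (s1, yxxx, Z)
  ε-move, top Z: go to s0, push DCZ → (s0, yxxx, DCZ)
  read y, top D: go to s0, push C → (s0, xxx, CCZ)
  read x, top C: go to s0, push DC → (s0, xx, DCCZ)
  read x, top D: go to s1, push ε → (s1, x, CCZ)
No transition for (s1, x, top C); M blocks with input x remaining.

stuck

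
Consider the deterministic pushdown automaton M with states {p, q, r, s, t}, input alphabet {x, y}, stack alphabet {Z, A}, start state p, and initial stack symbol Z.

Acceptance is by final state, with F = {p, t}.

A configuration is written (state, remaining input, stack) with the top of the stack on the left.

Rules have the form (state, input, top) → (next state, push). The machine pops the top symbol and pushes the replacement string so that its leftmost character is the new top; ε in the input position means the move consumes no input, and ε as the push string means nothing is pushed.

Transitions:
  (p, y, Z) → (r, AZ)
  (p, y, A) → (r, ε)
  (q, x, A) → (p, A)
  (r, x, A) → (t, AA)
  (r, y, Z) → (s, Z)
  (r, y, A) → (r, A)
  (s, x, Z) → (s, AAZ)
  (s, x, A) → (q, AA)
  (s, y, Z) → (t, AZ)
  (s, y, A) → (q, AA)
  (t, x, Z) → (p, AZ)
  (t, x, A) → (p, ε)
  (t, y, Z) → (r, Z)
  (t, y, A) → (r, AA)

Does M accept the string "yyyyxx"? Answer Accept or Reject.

Accept

(p, yyyyxx, Z)
  read y, top Z: go to r, push AZ → (r, yyyxx, AZ)
  read y, top A: go to r, push A → (r, yyxx, AZ)
  read y, top A: go to r, push A → (r, yxx, AZ)
  read y, top A: go to r, push A → (r, xx, AZ)
  read x, top A: go to t, push AA → (t, x, AAZ)
  read x, top A: go to p, push ε → (p, ε, AZ)
All input consumed; state p ∈ F.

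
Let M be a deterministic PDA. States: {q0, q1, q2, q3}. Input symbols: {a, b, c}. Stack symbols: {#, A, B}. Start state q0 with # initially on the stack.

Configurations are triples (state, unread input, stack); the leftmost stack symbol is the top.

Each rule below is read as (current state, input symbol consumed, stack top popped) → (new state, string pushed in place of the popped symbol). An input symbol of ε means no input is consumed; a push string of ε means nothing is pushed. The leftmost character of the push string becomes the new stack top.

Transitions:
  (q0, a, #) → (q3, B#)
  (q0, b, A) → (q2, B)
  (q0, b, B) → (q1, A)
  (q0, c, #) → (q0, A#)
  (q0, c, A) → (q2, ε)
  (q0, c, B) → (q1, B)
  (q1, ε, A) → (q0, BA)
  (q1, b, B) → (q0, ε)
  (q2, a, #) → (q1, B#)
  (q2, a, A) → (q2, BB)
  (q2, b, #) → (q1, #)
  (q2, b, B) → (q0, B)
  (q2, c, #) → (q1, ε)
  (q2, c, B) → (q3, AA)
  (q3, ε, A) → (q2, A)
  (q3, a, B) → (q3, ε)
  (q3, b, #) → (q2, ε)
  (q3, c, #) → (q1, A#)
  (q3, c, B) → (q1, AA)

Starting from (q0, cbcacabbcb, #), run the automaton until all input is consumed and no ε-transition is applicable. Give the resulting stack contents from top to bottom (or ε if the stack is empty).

ABABA#

(q0, cbcacabbcb, #) ⊢ (q0, bcacabbcb, A#) ⊢ (q2, cacabbcb, B#) ⊢ (q3, acabbcb, AA#) ⊢ (q2, acabbcb, AA#) ⊢ (q2, cabbcb, BBA#) ⊢ (q3, abbcb, AABA#) ⊢ (q2, abbcb, AABA#) ⊢ (q2, bbcb, BBABA#) ⊢ (q0, bcb, BBABA#) ⊢ (q1, cb, ABABA#) ⊢ (q0, cb, BABABA#) ⊢ (q1, b, BABABA#) ⊢ (q0, ε, ABABA#)
All input consumed in state q0 with stack ABABA#.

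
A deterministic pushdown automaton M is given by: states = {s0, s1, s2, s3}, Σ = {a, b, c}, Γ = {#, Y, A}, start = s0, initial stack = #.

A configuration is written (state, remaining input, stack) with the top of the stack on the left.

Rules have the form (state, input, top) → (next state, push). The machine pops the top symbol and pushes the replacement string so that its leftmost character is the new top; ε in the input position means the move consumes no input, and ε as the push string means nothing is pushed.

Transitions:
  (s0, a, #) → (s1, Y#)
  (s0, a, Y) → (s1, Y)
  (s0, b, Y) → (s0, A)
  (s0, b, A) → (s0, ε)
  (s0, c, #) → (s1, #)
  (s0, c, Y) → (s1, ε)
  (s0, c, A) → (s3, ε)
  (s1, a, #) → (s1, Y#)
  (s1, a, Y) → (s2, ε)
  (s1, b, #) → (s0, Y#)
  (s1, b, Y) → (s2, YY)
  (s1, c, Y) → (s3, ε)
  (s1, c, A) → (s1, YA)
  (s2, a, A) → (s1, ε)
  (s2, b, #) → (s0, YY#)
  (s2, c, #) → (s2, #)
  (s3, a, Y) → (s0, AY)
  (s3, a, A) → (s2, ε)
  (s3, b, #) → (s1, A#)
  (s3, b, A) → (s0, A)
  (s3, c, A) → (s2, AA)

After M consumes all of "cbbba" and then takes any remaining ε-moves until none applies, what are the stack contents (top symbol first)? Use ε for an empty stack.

Y#

(s0, cbbba, #)
  read c, top #: go to s1, push # → (s1, bbba, #)
  read b, top #: go to s0, push Y# → (s0, bba, Y#)
  read b, top Y: go to s0, push A → (s0, ba, A#)
  read b, top A: go to s0, push ε → (s0, a, #)
  read a, top #: go to s1, push Y# → (s1, ε, Y#)
All input consumed in state s1 with stack Y#.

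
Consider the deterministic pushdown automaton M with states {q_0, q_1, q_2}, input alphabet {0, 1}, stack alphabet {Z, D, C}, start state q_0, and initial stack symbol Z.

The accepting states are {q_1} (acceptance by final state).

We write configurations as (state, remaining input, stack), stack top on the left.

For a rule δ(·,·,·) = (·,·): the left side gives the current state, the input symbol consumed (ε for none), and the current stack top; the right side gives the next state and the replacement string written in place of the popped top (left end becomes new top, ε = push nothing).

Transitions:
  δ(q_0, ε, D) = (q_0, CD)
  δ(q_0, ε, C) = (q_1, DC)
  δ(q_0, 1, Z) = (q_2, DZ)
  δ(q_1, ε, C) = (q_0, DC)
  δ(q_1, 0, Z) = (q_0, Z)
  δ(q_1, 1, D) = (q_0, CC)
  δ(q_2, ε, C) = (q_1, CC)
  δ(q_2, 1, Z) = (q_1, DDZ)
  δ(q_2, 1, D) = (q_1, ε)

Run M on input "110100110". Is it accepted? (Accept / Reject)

Reject

(q_0, 110100110, Z)
  read 1, top Z: go to q_2, push DZ → (q_2, 10100110, DZ)
  read 1, top D: go to q_1, push ε → (q_1, 0100110, Z)
  read 0, top Z: go to q_0, push Z → (q_0, 100110, Z)
  read 1, top Z: go to q_2, push DZ → (q_2, 00110, DZ)
No transition applies at (q_2, 00110, DZ); input not fully consumed.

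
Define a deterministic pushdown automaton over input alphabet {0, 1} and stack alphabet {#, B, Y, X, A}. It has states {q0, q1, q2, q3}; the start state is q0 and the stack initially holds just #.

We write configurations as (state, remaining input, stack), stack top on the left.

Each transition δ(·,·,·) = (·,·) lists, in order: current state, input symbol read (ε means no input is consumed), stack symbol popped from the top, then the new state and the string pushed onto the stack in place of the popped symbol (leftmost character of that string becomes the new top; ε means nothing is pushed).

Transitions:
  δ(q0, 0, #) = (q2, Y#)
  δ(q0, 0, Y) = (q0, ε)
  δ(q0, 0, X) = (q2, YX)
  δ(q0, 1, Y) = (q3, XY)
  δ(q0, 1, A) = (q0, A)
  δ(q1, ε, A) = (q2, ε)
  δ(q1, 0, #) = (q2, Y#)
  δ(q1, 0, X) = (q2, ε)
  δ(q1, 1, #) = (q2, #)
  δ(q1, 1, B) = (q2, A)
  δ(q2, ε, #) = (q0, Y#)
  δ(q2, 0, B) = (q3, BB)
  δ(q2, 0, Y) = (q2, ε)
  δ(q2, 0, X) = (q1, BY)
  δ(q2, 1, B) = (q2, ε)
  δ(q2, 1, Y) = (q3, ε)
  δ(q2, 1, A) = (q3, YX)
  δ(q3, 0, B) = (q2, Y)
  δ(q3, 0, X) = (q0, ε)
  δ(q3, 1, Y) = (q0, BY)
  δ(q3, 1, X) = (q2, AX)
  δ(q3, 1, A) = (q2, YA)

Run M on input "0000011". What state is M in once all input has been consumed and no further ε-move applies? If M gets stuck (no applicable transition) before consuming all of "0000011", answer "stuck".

(q0, 0000011, #)
  read 0, top #: go to q2, push Y# → (q2, 000011, Y#)
  read 0, top Y: go to q2, push ε → (q2, 00011, #)
  ε-move, top #: go to q0, push Y# → (q0, 00011, Y#)
  read 0, top Y: go to q0, push ε → (q0, 0011, #)
  read 0, top #: go to q2, push Y# → (q2, 011, Y#)
  read 0, top Y: go to q2, push ε → (q2, 11, #)
  ε-move, top #: go to q0, push Y# → (q0, 11, Y#)
  read 1, top Y: go to q3, push XY → (q3, 1, XY#)
  read 1, top X: go to q2, push AX → (q2, ε, AXY#)
All input consumed; M is in state q2.

q2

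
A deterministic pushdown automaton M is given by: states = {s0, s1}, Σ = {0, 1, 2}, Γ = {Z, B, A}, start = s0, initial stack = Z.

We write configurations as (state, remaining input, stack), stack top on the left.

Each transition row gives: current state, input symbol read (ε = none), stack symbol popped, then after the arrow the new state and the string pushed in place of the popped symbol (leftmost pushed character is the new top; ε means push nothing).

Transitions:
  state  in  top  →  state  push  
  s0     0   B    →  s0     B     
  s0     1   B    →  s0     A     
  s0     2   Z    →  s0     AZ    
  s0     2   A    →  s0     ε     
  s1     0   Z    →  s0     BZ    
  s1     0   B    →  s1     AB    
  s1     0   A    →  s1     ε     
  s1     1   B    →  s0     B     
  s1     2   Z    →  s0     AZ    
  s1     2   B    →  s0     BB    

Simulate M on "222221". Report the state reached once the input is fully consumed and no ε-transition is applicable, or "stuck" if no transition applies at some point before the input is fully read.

(s0, 222221, Z) ⊢ (s0, 22221, AZ) ⊢ (s0, 2221, Z) ⊢ (s0, 221, AZ) ⊢ (s0, 21, Z) ⊢ (s0, 1, AZ)
No transition for (s0, 1, top A); M blocks with input 1 remaining.

stuck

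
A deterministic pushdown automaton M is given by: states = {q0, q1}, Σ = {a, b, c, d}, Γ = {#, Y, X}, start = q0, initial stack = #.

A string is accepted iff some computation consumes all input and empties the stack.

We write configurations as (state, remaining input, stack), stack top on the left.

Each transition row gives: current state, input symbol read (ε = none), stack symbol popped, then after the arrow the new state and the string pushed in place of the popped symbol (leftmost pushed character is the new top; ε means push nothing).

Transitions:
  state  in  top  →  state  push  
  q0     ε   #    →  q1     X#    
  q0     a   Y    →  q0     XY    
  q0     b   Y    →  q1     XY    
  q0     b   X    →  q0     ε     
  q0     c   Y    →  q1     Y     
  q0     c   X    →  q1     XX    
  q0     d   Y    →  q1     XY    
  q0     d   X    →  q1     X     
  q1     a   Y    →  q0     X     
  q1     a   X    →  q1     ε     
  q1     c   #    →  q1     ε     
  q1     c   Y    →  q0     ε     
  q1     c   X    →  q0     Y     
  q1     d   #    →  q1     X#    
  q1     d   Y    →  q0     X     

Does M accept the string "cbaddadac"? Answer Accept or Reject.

Accept

(q0, cbaddadac, #)
  ε-move, top #: go to q1, push X# → (q1, cbaddadac, X#)
  read c, top X: go to q0, push Y → (q0, baddadac, Y#)
  read b, top Y: go to q1, push XY → (q1, addadac, XY#)
  read a, top X: go to q1, push ε → (q1, ddadac, Y#)
  read d, top Y: go to q0, push X → (q0, dadac, X#)
  read d, top X: go to q1, push X → (q1, adac, X#)
  read a, top X: go to q1, push ε → (q1, dac, #)
  read d, top #: go to q1, push X# → (q1, ac, X#)
  read a, top X: go to q1, push ε → (q1, c, #)
  read c, top #: go to q1, push ε → (q1, ε, ε)
All input consumed and the stack is empty.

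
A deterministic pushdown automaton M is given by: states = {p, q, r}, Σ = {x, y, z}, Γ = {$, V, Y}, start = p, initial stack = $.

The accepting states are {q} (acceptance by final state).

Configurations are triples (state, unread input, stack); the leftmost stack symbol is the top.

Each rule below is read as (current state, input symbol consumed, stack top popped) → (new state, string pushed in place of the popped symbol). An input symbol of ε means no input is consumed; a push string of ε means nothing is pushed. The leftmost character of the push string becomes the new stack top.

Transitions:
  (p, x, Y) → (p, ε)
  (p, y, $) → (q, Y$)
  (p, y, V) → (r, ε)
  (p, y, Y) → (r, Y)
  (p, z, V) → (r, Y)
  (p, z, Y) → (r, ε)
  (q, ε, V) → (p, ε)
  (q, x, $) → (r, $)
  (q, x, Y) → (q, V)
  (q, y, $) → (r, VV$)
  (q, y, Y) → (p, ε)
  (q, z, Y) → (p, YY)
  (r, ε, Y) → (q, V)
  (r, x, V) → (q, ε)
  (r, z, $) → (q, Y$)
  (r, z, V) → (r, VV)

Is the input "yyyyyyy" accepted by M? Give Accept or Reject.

Accept

(p, yyyyyyy, $)
  read y, top $: go to q, push Y$ → (q, yyyyyy, Y$)
  read y, top Y: go to p, push ε → (p, yyyyy, $)
  read y, top $: go to q, push Y$ → (q, yyyy, Y$)
  read y, top Y: go to p, push ε → (p, yyy, $)
  read y, top $: go to q, push Y$ → (q, yy, Y$)
  read y, top Y: go to p, push ε → (p, y, $)
  read y, top $: go to q, push Y$ → (q, ε, Y$)
All input consumed; state q ∈ F.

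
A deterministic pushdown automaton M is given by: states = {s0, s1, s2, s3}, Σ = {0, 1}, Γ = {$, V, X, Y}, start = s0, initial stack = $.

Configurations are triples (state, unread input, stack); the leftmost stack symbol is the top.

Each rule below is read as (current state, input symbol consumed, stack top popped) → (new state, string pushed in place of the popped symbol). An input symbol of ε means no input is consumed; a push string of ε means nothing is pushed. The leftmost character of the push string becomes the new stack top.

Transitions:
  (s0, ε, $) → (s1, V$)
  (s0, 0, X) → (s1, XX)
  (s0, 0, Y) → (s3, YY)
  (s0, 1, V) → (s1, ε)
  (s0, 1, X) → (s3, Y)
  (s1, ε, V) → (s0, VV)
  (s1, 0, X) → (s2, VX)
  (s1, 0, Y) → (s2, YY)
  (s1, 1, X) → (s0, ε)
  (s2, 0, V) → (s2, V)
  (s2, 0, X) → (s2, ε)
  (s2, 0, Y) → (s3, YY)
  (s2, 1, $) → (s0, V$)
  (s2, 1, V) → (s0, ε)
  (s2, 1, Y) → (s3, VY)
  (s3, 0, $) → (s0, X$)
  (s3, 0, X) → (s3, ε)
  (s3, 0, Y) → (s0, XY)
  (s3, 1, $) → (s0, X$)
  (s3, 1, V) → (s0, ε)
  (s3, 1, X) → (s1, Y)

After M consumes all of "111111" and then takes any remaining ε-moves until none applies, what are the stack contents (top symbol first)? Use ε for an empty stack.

(s0, 111111, $)
  ε-move, top $: go to s1, push V$ → (s1, 111111, V$)
  ε-move, top V: go to s0, push VV → (s0, 111111, VV$)
  read 1, top V: go to s1, push ε → (s1, 11111, V$)
  ε-move, top V: go to s0, push VV → (s0, 11111, VV$)
  read 1, top V: go to s1, push ε → (s1, 1111, V$)
  ε-move, top V: go to s0, push VV → (s0, 1111, VV$)
  read 1, top V: go to s1, push ε → (s1, 111, V$)
  ε-move, top V: go to s0, push VV → (s0, 111, VV$)
  read 1, top V: go to s1, push ε → (s1, 11, V$)
  ε-move, top V: go to s0, push VV → (s0, 11, VV$)
  read 1, top V: go to s1, push ε → (s1, 1, V$)
  ε-move, top V: go to s0, push VV → (s0, 1, VV$)
  read 1, top V: go to s1, push ε → (s1, ε, V$)
  ε-move, top V: go to s0, push VV → (s0, ε, VV$)
All input consumed in state s0 with stack VV$.

VV$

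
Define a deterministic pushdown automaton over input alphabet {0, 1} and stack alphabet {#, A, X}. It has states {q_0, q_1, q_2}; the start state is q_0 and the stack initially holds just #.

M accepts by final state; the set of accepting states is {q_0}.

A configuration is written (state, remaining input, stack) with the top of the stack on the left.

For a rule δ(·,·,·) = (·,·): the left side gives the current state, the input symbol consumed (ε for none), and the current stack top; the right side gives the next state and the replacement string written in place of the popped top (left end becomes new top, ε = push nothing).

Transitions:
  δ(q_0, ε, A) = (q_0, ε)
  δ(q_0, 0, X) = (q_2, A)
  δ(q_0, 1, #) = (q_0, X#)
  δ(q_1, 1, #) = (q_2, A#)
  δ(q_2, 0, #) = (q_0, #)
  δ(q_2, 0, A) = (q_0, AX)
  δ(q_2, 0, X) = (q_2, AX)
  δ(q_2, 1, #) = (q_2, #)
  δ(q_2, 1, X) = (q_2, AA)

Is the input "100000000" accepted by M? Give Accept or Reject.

Accept

(q_0, 100000000, #)
  read 1, top #: go to q_0, push X# → (q_0, 00000000, X#)
  read 0, top X: go to q_2, push A → (q_2, 0000000, A#)
  read 0, top A: go to q_0, push AX → (q_0, 000000, AX#)
  ε-move, top A: go to q_0, push ε → (q_0, 000000, X#)
  read 0, top X: go to q_2, push A → (q_2, 00000, A#)
  read 0, top A: go to q_0, push AX → (q_0, 0000, AX#)
  ε-move, top A: go to q_0, push ε → (q_0, 0000, X#)
  read 0, top X: go to q_2, push A → (q_2, 000, A#)
  read 0, top A: go to q_0, push AX → (q_0, 00, AX#)
  ε-move, top A: go to q_0, push ε → (q_0, 00, X#)
  read 0, top X: go to q_2, push A → (q_2, 0, A#)
  read 0, top A: go to q_0, push AX → (q_0, ε, AX#)
All input consumed; state q_0 ∈ F.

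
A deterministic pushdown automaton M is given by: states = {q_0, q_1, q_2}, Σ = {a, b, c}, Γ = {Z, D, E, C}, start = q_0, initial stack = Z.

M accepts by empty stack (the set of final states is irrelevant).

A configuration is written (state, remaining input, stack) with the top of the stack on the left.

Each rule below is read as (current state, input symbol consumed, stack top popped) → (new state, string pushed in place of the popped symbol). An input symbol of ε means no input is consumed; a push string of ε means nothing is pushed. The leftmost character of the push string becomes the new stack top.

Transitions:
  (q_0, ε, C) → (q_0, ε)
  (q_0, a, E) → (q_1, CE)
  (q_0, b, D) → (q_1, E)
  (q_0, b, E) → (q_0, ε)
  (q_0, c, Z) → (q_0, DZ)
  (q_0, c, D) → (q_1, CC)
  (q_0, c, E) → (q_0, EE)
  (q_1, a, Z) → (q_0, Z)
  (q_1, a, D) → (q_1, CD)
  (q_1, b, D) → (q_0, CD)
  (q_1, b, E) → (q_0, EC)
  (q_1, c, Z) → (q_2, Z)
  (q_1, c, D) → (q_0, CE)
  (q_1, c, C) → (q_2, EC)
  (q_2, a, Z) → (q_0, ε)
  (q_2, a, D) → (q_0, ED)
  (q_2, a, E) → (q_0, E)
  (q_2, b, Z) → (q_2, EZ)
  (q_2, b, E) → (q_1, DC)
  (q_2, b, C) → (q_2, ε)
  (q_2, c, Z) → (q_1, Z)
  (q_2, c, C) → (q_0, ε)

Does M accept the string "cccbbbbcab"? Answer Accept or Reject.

Reject

(q_0, cccbbbbcab, Z) ⊢ (q_0, ccbbbbcab, DZ) ⊢ (q_1, cbbbbcab, CCZ) ⊢ (q_2, bbbbcab, ECCZ) ⊢ (q_1, bbbcab, DCCCZ) ⊢ (q_0, bbcab, CDCCCZ) ⊢ (q_0, bbcab, DCCCZ) ⊢ (q_1, bcab, ECCCZ) ⊢ (q_0, cab, ECCCCZ) ⊢ (q_0, ab, EECCCCZ) ⊢ (q_1, b, CEECCCCZ)
No transition applies at (q_1, b, CEECCCCZ); input not fully consumed.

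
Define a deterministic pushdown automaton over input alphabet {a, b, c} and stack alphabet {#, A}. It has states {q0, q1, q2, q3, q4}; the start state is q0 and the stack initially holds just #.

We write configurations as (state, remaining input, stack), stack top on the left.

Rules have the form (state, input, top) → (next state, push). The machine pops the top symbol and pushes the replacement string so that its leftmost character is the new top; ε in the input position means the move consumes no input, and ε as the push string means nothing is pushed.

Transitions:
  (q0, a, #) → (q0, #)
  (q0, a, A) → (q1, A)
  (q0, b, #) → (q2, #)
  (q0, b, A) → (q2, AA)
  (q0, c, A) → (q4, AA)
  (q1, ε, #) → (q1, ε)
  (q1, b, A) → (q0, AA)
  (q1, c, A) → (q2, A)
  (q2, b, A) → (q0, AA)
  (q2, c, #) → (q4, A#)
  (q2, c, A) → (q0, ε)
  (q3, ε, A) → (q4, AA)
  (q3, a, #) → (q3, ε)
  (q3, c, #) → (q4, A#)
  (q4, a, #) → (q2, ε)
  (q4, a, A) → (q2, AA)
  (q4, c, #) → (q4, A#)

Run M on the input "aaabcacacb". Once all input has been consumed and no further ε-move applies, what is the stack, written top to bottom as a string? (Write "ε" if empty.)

(q0, aaabcacacb, #) ⊢ (q0, aabcacacb, #) ⊢ (q0, abcacacb, #) ⊢ (q0, bcacacb, #) ⊢ (q2, cacacb, #) ⊢ (q4, acacb, A#) ⊢ (q2, cacb, AA#) ⊢ (q0, acb, A#) ⊢ (q1, cb, A#) ⊢ (q2, b, A#) ⊢ (q0, ε, AA#)
All input consumed in state q0 with stack AA#.

AA#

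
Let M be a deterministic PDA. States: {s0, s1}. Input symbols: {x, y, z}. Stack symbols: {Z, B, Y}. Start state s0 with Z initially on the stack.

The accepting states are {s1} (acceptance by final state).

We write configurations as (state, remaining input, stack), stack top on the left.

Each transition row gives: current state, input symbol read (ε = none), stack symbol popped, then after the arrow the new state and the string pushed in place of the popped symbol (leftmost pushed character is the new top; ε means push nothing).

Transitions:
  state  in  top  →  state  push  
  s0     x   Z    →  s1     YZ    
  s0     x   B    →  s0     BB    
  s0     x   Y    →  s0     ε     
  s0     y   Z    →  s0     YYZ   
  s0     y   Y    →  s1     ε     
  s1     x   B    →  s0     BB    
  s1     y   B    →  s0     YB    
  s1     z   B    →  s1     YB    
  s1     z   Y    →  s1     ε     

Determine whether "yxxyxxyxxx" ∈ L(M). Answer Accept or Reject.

(s0, yxxyxxyxxx, Z)
  read y, top Z: go to s0, push YYZ → (s0, xxyxxyxxx, YYZ)
  read x, top Y: go to s0, push ε → (s0, xyxxyxxx, YZ)
  read x, top Y: go to s0, push ε → (s0, yxxyxxx, Z)
  read y, top Z: go to s0, push YYZ → (s0, xxyxxx, YYZ)
  read x, top Y: go to s0, push ε → (s0, xyxxx, YZ)
  read x, top Y: go to s0, push ε → (s0, yxxx, Z)
  read y, top Z: go to s0, push YYZ → (s0, xxx, YYZ)
  read x, top Y: go to s0, push ε → (s0, xx, YZ)
  read x, top Y: go to s0, push ε → (s0, x, Z)
  read x, top Z: go to s1, push YZ → (s1, ε, YZ)
All input consumed; state s1 ∈ F.

Accept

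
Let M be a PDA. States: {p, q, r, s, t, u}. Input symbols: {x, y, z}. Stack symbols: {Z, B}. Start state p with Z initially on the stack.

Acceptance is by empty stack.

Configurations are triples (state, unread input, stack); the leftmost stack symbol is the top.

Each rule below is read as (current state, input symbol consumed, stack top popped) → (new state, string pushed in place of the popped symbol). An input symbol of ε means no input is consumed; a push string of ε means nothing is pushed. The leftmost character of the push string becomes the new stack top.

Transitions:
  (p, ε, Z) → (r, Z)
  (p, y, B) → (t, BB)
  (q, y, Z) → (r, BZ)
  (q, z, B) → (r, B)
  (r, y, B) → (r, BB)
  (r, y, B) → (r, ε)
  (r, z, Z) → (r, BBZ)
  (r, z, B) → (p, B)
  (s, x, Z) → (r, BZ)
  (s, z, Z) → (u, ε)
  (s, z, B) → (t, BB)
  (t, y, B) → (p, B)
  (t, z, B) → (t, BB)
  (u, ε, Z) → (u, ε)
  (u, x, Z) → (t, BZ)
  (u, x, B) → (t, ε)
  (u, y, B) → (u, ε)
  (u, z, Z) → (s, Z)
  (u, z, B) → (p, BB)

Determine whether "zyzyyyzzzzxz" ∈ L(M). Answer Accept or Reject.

No computation consumes all input and empties the stack.

Reject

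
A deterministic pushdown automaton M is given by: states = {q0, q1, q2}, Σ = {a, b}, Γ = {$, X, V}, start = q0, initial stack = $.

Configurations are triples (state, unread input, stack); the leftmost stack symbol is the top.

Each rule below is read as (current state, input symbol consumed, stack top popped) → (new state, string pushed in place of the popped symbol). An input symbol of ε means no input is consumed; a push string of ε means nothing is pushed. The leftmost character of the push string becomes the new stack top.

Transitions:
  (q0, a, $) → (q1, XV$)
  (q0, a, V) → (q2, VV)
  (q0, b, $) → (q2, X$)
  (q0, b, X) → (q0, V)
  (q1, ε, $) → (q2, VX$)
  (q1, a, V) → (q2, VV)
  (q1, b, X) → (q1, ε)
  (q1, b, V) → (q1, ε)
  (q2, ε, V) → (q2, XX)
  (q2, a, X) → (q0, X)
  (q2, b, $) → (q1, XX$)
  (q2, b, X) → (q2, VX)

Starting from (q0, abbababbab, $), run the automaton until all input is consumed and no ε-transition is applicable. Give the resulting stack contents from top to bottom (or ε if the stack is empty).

VXXXXXVXX$

(q0, abbababbab, $)
  read a, top $: go to q1, push XV$ → (q1, bbababbab, XV$)
  read b, top X: go to q1, push ε → (q1, bababbab, V$)
  read b, top V: go to q1, push ε → (q1, ababbab, $)
  ε-move, top $: go to q2, push VX$ → (q2, ababbab, VX$)
  ε-move, top V: go to q2, push XX → (q2, ababbab, XXX$)
  read a, top X: go to q0, push X → (q0, babbab, XXX$)
  read b, top X: go to q0, push V → (q0, abbab, VXX$)
  read a, top V: go to q2, push VV → (q2, bbab, VVXX$)
  ε-move, top V: go to q2, push XX → (q2, bbab, XXVXX$)
  read b, top X: go to q2, push VX → (q2, bab, VXXVXX$)
  ε-move, top V: go to q2, push XX → (q2, bab, XXXXVXX$)
  read b, top X: go to q2, push VX → (q2, ab, VXXXXVXX$)
  ε-move, top V: go to q2, push XX → (q2, ab, XXXXXXVXX$)
  read a, top X: go to q0, push X → (q0, b, XXXXXXVXX$)
  read b, top X: go to q0, push V → (q0, ε, VXXXXXVXX$)
All input consumed in state q0 with stack VXXXXXVXX$.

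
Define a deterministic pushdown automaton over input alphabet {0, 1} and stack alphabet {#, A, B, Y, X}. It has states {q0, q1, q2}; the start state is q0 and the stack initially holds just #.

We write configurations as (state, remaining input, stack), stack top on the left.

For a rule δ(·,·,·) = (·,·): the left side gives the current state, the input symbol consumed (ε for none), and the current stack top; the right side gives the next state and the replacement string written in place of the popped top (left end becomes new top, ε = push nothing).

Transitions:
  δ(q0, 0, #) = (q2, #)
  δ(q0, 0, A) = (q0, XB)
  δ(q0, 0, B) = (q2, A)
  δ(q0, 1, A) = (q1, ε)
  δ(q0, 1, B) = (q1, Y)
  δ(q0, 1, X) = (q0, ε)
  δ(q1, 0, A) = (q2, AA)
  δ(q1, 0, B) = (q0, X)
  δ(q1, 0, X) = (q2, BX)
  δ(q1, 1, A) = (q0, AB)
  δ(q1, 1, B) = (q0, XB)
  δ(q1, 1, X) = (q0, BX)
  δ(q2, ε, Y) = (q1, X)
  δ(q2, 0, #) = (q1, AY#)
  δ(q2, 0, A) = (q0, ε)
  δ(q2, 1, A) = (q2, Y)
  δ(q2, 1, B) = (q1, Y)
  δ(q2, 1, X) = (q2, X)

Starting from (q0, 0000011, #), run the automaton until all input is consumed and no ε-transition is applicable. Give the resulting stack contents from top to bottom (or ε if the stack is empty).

YY#

(q0, 0000011, #)
  read 0, top #: go to q2, push # → (q2, 000011, #)
  read 0, top #: go to q1, push AY# → (q1, 00011, AY#)
  read 0, top A: go to q2, push AA → (q2, 0011, AAY#)
  read 0, top A: go to q0, push ε → (q0, 011, AY#)
  read 0, top A: go to q0, push XB → (q0, 11, XBY#)
  read 1, top X: go to q0, push ε → (q0, 1, BY#)
  read 1, top B: go to q1, push Y → (q1, ε, YY#)
All input consumed in state q1 with stack YY#.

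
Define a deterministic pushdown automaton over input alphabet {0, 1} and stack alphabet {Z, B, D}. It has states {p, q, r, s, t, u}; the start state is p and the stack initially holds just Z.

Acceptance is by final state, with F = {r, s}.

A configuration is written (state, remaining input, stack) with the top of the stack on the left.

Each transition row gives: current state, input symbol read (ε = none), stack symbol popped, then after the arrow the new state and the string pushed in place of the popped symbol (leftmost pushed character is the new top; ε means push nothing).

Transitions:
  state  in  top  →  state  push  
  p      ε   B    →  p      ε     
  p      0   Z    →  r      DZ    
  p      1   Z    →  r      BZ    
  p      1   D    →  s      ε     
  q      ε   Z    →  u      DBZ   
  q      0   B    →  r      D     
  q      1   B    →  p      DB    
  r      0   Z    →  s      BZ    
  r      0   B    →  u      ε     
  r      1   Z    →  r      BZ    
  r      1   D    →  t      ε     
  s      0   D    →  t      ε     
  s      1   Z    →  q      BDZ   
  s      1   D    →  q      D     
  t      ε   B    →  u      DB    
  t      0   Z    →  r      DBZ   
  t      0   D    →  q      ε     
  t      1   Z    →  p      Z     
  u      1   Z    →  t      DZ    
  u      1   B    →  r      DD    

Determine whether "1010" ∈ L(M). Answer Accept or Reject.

(p, 1010, Z) ⊢ (r, 010, BZ) ⊢ (u, 10, Z) ⊢ (t, 0, DZ) ⊢ (q, ε, Z) ⊢ (u, ε, DBZ)
All input consumed; state u ∉ F and no further ε-move applies.

Reject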